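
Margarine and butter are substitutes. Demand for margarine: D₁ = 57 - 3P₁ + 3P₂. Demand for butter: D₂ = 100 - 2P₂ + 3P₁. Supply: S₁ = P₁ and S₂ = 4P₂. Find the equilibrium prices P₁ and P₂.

P₁ = 42.8, P₂ = 571/15

Market 1: 57 - 3P₁ + 3P₂ = P₁ → 4P₁ - 3P₂ = 57.
Market 2: 6P₂ - 3P₁ = 100.
Eliminating P₂: 6×(1) + 3×(2) gives 15P₁ = 642, so P₁ = 42.8.
Back-substitute into (2): P₂ = (100 + 3×42.8) / 6 = 571/15.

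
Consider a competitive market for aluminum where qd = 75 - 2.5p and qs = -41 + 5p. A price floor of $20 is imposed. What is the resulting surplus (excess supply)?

Equilibrium price would be p* = 232/15, so the floor at 20 binds.
At p = 20: qd = 25, qs = 59.
Surplus = 59 − 25 = 34.

Surplus = 34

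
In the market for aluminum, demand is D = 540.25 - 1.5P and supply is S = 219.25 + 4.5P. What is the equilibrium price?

Set D = S: 540.25 - 1.5P = 219.25 + 4.5P.
321 = 6P, so P* = 53.5.
Q* = 540.25 − 1.5(53.5) = 460.

P* = 53.5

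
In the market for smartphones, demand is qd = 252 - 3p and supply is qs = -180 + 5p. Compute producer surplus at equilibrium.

Producer surplus = 810

Equilibrium: 252 - 3p = -180 + 5p gives p* = 54, q* = 90.
Supply starts at p = 36 (where qs = 0).
PS = ½(54 − 36)(90) = 810.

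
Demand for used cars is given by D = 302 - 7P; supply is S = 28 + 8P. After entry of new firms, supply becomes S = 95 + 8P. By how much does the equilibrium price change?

ΔP = -67/15

Original equilibrium: P* = 274/15, Q* = 2612/15.
New equilibrium: 302 - 7P = 95 + 8P, so 207 = 15P and P' = 13.8; Q' = 302 − 7(13.8) = 205.4.
Change in price: 13.8 − 274/15 = -67/15.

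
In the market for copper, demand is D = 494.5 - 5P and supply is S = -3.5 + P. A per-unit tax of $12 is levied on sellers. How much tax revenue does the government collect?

Pre-tax equilibrium: P* = 83, Q* = 79.5.
Tax on sellers shifts supply to S = -3.5 + 1(P − 12) = -15.5 + P.
494.5 - 5P = -15.5 + P gives buyer price Pb = 85; sellers receive Ps = 85 − 12 = 73.
New quantity: Q = 494.5 − 5(85) = 69.5.
Revenue = 12 × 69.5 = 834.

Tax revenue = 834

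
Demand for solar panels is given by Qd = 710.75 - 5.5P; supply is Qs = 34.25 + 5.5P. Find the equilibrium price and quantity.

P* = 61.5, Q* = 372.5

Set Qd = Qs: 710.75 - 5.5P = 34.25 + 5.5P.
676.5 = 11P, so P* = 61.5.
Q* = 710.75 − 5.5(61.5) = 372.5.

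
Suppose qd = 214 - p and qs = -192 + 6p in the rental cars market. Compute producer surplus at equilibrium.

Producer surplus = 2028

Equilibrium: 214 - p = -192 + 6p gives p* = 58, q* = 156.
Supply starts at p = 32 (where qs = 0).
PS = ½(58 − 32)(156) = 2028.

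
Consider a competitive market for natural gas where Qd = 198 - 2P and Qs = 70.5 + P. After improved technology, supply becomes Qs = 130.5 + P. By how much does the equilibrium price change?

ΔP = -20

Original equilibrium: P* = 42.5, Q* = 113.
New equilibrium: 198 - 2P = 130.5 + P, so 67.5 = 3P and P' = 22.5; Q' = 198 − 2(22.5) = 153.
Change in price: 22.5 − 42.5 = -20.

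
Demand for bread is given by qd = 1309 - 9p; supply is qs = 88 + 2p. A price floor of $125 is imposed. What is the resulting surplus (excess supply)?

Equilibrium price would be p* = 111, so the floor at 125 binds.
At p = 125: qd = 184, qs = 338.
Surplus = 338 − 184 = 154.

Surplus = 154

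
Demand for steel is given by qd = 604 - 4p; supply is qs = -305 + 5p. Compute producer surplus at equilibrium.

Equilibrium: 604 - 4p = -305 + 5p gives p* = 101, q* = 200.
Supply starts at p = 61 (where qs = 0).
PS = ½(101 − 61)(200) = 4000.

Producer surplus = 4000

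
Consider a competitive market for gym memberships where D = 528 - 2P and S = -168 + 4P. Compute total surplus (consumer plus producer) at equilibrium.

Equilibrium: 528 - 2P = -168 + 4P gives P* = 116, Q* = 296.
Demand choke price: P = 264; supply starts at P = 42.
CS = ½(264 − 116)(296) = 21904; PS = ½(116 − 42)(296) = 10952.

Total surplus = 32856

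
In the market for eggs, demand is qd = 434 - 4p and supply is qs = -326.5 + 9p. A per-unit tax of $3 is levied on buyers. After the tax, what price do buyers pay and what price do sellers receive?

Pre-tax equilibrium: p* = 58.5, q* = 200.
Tax on buyers shifts demand to qd = 434 − 4(p + 3) = 422 - 4p.
422 - 4p = -326.5 + 9p gives seller price ps = 1497/26; buyers pay pb = 1497/26 + 3 = 1575/26.
New quantity: q = 434 − 4(1575/26) = 2492/13.

Buyers pay 1575/26, sellers receive 1497/26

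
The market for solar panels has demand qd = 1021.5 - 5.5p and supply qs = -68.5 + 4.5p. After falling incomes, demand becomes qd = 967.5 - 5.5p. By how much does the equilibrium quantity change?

Original equilibrium: p* = 109, q* = 422.
New equilibrium: 967.5 - 5.5p = -68.5 + 4.5p, so 1036 = 10p and p' = 103.6; q' = 967.5 − 5.5(103.6) = 397.7.
Change in quantity: 397.7 − 422 = -24.3.

Δq = -24.3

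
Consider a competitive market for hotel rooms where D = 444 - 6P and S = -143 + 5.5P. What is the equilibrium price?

Set D = S: 444 - 6P = -143 + 5.5P.
587 = 11.5P, so P* = 1174/23.
Q* = 444 − 6(1174/23) = 3168/23.

P* = 1174/23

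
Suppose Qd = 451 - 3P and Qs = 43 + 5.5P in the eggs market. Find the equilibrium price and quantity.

Set Qd = Qs: 451 - 3P = 43 + 5.5P.
408 = 8.5P, so P* = 48.
Q* = 451 − 3(48) = 307.

P* = 48, Q* = 307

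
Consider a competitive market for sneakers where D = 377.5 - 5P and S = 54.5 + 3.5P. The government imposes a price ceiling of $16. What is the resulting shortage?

Equilibrium price would be P* = 38, so the ceiling at 16 binds.
At P = 16: D = 377.5 − 5(16) = 297.5, S = 54.5 + 3.5(16) = 110.5.
Shortage = 297.5 − 110.5 = 187.

Shortage = 187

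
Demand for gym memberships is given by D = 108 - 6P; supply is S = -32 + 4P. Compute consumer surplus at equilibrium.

Equilibrium: 108 - 6P = -32 + 4P gives P* = 14, Q* = 24.
Demand choke price (D = 0): P = 18.
CS = ½(18 − 14)(24) = 48.

Consumer surplus = 48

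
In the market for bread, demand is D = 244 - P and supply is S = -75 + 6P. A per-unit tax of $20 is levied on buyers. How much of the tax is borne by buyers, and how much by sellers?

Pre-tax equilibrium: P* = 319/7, Q* = 1389/7.
Tax on buyers shifts demand to D = 244 − 1(P + 20) = 224 - P.
224 - P = -75 + 6P gives seller price Ps = 299/7; buyers pay Pb = 299/7 + 20 = 439/7.
New quantity: Q = 244 − 1(439/7) = 1269/7.
Buyer burden = 439/7 − 319/7 = 120/7; seller burden = 319/7 − 299/7 = 20/7.

Buyers bear 120/7, sellers bear 20/7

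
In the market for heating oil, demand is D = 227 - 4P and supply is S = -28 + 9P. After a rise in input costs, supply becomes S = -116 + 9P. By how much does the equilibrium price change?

Original equilibrium: P* = 255/13, Q* = 1931/13.
New equilibrium: 227 - 4P = -116 + 9P, so 343 = 13P and P' = 343/13; Q' = 227 − 4(343/13) = 1579/13.
Change in price: 343/13 − 255/13 = 88/13.

ΔP = 88/13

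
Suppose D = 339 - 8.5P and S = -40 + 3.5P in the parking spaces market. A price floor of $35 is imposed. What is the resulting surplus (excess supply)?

Surplus = 41

Equilibrium price would be P* = 379/12, so the floor at 35 binds.
At P = 35: D = 41.5, S = 82.5.
Surplus = 82.5 − 41.5 = 41.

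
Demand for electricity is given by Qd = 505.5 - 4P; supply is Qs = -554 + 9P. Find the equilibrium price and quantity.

Set Qd = Qs: 505.5 - 4P = -554 + 9P.
1059.5 = 13P, so P* = 81.5.
Q* = 505.5 − 4(81.5) = 179.5.

P* = 81.5, Q* = 179.5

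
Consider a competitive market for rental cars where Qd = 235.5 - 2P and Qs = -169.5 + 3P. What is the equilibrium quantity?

Set Qd = Qs: 235.5 - 2P = -169.5 + 3P.
405 = 5P, so P* = 81.
Q* = 235.5 − 2(81) = 73.5.

Q* = 73.5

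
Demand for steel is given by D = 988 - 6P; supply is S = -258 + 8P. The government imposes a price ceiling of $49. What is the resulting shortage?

Equilibrium price would be P* = 89, so the ceiling at 49 binds.
At P = 49: D = 988 − 6(49) = 694, S = -258 + 8(49) = 134.
Shortage = 694 − 134 = 560.

Shortage = 560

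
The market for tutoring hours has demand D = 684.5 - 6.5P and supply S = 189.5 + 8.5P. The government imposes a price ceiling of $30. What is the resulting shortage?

Equilibrium price would be P* = 33, so the ceiling at 30 binds.
At P = 30: D = 684.5 − 6.5(30) = 489.5, S = 189.5 + 8.5(30) = 444.5.
Shortage = 489.5 − 444.5 = 45.

Shortage = 45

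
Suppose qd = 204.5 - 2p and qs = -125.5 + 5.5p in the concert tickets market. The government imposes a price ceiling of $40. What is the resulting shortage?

Shortage = 30

Equilibrium price would be p* = 44, so the ceiling at 40 binds.
At p = 40: qd = 204.5 − 2(40) = 124.5, qs = -125.5 + 5.5(40) = 94.5.
Shortage = 124.5 − 94.5 = 30.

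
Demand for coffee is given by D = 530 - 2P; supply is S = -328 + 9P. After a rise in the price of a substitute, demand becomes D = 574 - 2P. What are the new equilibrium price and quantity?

P' = 82, Q' = 410

Original equilibrium: P* = 78, Q* = 374.
New equilibrium: 574 - 2P = -328 + 9P, so 902 = 11P and P' = 82; Q' = 574 − 2(82) = 410.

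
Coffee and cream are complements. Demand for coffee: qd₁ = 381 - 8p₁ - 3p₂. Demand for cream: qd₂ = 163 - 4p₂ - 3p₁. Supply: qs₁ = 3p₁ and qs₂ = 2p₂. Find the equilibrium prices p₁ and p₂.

p₁ = 599/19, p₂ = 650/57

Market 1: 381 - 8p₁ - 3p₂ = 3p₁ → 11p₁ + 3p₂ = 381.
Market 2: 6p₂ + 3p₁ = 163.
Eliminating p₂: 6×(1) − 3×(2) gives 57p₁ = 1797, so p₁ = 599/19.
Back-substitute into (2): p₂ = (163 − 3×599/19) / 6 = 650/57.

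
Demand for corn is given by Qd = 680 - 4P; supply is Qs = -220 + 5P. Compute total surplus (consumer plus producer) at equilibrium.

Total surplus = 17640

Equilibrium: 680 - 4P = -220 + 5P gives P* = 100, Q* = 280.
Demand choke price: P = 170; supply starts at P = 44.
CS = ½(170 − 100)(280) = 9800; PS = ½(100 − 44)(280) = 7840.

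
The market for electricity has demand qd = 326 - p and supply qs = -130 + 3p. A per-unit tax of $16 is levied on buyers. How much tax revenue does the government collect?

Tax revenue = 3200

Pre-tax equilibrium: p* = 114, q* = 212.
Tax on buyers shifts demand to qd = 326 − 1(p + 16) = 310 - p.
310 - p = -130 + 3p gives seller price ps = 110; buyers pay pb = 110 + 16 = 126.
New quantity: q = 326 − 1(126) = 200.
Revenue = 16 × 200 = 3200.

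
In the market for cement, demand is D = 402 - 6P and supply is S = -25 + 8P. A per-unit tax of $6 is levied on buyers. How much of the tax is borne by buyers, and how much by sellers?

Pre-tax equilibrium: P* = 30.5, Q* = 219.
Tax on buyers shifts demand to D = 402 − 6(P + 6) = 366 - 6P.
366 - 6P = -25 + 8P gives seller price Ps = 391/14; buyers pay Pb = 391/14 + 6 = 475/14.
New quantity: Q = 402 − 6(475/14) = 1389/7.
Buyer burden = 475/14 − 30.5 = 24/7; seller burden = 30.5 − 391/14 = 18/7.

Buyers bear 24/7, sellers bear 18/7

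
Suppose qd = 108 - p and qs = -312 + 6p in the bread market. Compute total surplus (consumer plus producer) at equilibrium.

Total surplus = 1344

Equilibrium: 108 - p = -312 + 6p gives p* = 60, q* = 48.
Demand choke price: p = 108; supply starts at p = 52.
CS = ½(108 − 60)(48) = 1152; PS = ½(60 − 52)(48) = 192.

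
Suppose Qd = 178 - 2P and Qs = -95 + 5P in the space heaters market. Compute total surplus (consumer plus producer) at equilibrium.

Total surplus = 3500

Equilibrium: 178 - 2P = -95 + 5P gives P* = 39, Q* = 100.
Demand choke price: P = 89; supply starts at P = 19.
CS = ½(89 − 39)(100) = 2500; PS = ½(39 − 19)(100) = 1000.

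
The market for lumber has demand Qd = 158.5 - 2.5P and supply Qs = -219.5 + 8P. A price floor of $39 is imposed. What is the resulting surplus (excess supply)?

Surplus = 31.5

Equilibrium price would be P* = 36, so the floor at 39 binds.
At P = 39: Qd = 61, Qs = 92.5.
Surplus = 92.5 − 61 = 31.5.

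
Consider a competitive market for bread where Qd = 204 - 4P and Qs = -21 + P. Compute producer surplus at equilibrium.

Producer surplus = 288

Equilibrium: 204 - 4P = -21 + P gives P* = 45, Q* = 24.
Supply starts at P = 21 (where Qs = 0).
PS = ½(45 − 21)(24) = 288.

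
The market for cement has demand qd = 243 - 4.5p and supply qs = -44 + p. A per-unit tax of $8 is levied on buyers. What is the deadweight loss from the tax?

Pre-tax equilibrium: p* = 574/11, q* = 90/11.
Tax on buyers shifts demand to qd = 243 − 4.5(p + 8) = 207 - 4.5p.
207 - 4.5p = -44 + p gives seller price ps = 502/11; buyers pay pb = 502/11 + 8 = 590/11.
New quantity: q = 243 − 4.5(590/11) = 18/11.
DWL = ½ × 8 × (90/11 − 18/11) = 288/11.

Deadweight loss = 288/11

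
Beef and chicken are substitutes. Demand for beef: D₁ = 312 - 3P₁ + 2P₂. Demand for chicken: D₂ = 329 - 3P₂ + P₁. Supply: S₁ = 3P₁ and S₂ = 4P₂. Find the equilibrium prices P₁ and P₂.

P₁ = 71.05, P₂ = 57.15

Market 1: 312 - 3P₁ + 2P₂ = 3P₁ → 6P₁ - 2P₂ = 312.
Market 2: 7P₂ - P₁ = 329.
Eliminating P₂: 7×(1) + 2×(2) gives 40P₁ = 2842, so P₁ = 71.05.
Back-substitute into (2): P₂ = (329 + 1×71.05) / 7 = 57.15.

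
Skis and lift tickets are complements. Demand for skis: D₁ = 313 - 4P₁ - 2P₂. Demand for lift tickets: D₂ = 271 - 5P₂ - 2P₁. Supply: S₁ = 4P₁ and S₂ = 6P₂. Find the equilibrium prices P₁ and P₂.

P₁ = 967/28, P₂ = 257/14

Market 1: 313 - 4P₁ - 2P₂ = 4P₁ → 8P₁ + 2P₂ = 313.
Market 2: 11P₂ + 2P₁ = 271.
Eliminating P₂: 11×(1) − 2×(2) gives 84P₁ = 2901, so P₁ = 967/28.
Back-substitute into (2): P₂ = (271 − 2×967/28) / 11 = 257/14.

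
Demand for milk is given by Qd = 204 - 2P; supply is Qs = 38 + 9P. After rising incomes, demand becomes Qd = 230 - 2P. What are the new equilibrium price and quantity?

P' = 192/11, Q' = 2146/11

Original equilibrium: P* = 166/11, Q* = 1912/11.
New equilibrium: 230 - 2P = 38 + 9P, so 192 = 11P and P' = 192/11; Q' = 230 − 2(192/11) = 2146/11.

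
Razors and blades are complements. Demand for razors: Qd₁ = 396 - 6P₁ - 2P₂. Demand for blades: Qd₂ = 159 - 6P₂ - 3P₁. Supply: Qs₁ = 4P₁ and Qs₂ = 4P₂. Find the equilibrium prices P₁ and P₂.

Market 1: 396 - 6P₁ - 2P₂ = 4P₁ → 10P₁ + 2P₂ = 396.
Market 2: 10P₂ + 3P₁ = 159.
Eliminating P₂: 10×(1) − 2×(2) gives 94P₁ = 3642, so P₁ = 1821/47.
Back-substitute into (2): P₂ = (159 − 3×1821/47) / 10 = 201/47.

P₁ = 1821/47, P₂ = 201/47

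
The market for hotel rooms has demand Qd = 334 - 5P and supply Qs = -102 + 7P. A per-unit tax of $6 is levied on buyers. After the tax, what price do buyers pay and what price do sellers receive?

Pre-tax equilibrium: P* = 109/3, Q* = 457/3.
Tax on buyers shifts demand to Qd = 334 − 5(P + 6) = 304 - 5P.
304 - 5P = -102 + 7P gives seller price Ps = 203/6; buyers pay Pb = 203/6 + 6 = 239/6.
New quantity: Q = 334 − 5(239/6) = 809/6.

Buyers pay 239/6, sellers receive 203/6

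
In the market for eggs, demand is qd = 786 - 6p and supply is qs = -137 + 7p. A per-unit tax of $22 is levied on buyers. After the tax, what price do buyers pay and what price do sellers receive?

Buyers pay 1077/13, sellers receive 791/13

Pre-tax equilibrium: p* = 71, q* = 360.
Tax on buyers shifts demand to qd = 786 − 6(p + 22) = 654 - 6p.
654 - 6p = -137 + 7p gives seller price ps = 791/13; buyers pay pb = 791/13 + 22 = 1077/13.
New quantity: q = 786 − 6(1077/13) = 3756/13.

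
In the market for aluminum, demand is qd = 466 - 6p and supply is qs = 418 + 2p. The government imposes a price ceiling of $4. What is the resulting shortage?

Equilibrium price would be p* = 6, so the ceiling at 4 binds.
At p = 4: qd = 466 − 6(4) = 442, qs = 418 + 2(4) = 426.
Shortage = 442 − 426 = 16.

Shortage = 16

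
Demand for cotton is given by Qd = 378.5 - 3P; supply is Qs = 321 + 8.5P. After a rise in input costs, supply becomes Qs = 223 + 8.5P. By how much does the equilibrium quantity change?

ΔQ = -588/23

Original equilibrium: P* = 5, Q* = 363.5.
New equilibrium: 378.5 - 3P = 223 + 8.5P, so 155.5 = 11.5P and P' = 311/23; Q' = 378.5 − 3(311/23) = 15545/46.
Change in quantity: 15545/46 − 363.5 = -588/23.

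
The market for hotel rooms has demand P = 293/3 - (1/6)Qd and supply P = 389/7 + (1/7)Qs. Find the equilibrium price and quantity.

Set the two price expressions equal: 293/3 - (1/6)Q = 389/7 + (1/7)Q.
884/21 = (13/42)Q, so Q* = 136.
P* = 293/3 − (1/6)(136) = 75.

P* = 75, Q* = 136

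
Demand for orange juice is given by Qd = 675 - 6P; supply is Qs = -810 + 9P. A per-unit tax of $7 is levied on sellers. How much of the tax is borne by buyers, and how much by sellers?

Buyers bear $4.2, sellers bear $2.8

Pre-tax equilibrium: P* = 99, Q* = 81.
Tax on sellers shifts supply to Qs = -810 + 9(P − 7) = -873 + 9P.
675 - 6P = -873 + 9P gives buyer price Pb = 103.2; sellers receive Ps = 103.2 − 7 = 96.2.
New quantity: Q = 675 − 6(103.2) = 55.8.
Buyer burden = 103.2 − 99 = 4.2; seller burden = 99 − 96.2 = 2.8.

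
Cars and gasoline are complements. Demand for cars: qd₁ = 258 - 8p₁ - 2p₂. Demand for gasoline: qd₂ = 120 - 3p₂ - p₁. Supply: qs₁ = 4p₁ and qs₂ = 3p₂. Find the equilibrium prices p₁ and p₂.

Market 1: 258 - 8p₁ - 2p₂ = 4p₁ → 12p₁ + 2p₂ = 258.
Market 2: 6p₂ + p₁ = 120.
Eliminating p₂: 6×(1) − 2×(2) gives 70p₁ = 1308, so p₁ = 654/35.
Back-substitute into (2): p₂ = (120 − 1×654/35) / 6 = 591/35.

p₁ = 654/35, p₂ = 591/35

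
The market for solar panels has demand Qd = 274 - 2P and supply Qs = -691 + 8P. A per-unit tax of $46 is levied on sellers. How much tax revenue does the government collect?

Tax revenue = 340.4

Pre-tax equilibrium: P* = 96.5, Q* = 81.
Tax on sellers shifts supply to Qs = -691 + 8(P − 46) = -1059 + 8P.
274 - 2P = -1059 + 8P gives buyer price Pb = 133.3; sellers receive Ps = 133.3 − 46 = 87.3.
New quantity: Q = 274 − 2(133.3) = 7.4.
Revenue = 46 × 7.4 = 340.4.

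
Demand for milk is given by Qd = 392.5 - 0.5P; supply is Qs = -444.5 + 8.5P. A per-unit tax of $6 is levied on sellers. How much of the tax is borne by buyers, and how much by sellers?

Pre-tax equilibrium: P* = 93, Q* = 346.
Tax on sellers shifts supply to Qs = -444.5 + 8.5(P − 6) = -495.5 + 8.5P.
392.5 - 0.5P = -495.5 + 8.5P gives buyer price Pb = 296/3; sellers receive Ps = 296/3 − 6 = 278/3.
New quantity: Q = 392.5 − 0.5(296/3) = 2059/6.
Buyer burden = 296/3 − 93 = 17/3; seller burden = 93 − 278/3 = 1/3.

Buyers bear 17/3, sellers bear 1/3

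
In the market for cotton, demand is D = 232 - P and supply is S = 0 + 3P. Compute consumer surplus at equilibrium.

Equilibrium: 232 - P = 0 + 3P gives P* = 58, Q* = 174.
Demand choke price (D = 0): P = 232.
CS = ½(232 − 58)(174) = 15138.

Consumer surplus = 15138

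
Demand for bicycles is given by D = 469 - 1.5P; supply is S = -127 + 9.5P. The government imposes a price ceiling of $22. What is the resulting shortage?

Shortage = 354

Equilibrium price would be P* = 596/11, so the ceiling at 22 binds.
At P = 22: D = 469 − 1.5(22) = 436, S = -127 + 9.5(22) = 82.
Shortage = 436 − 82 = 354.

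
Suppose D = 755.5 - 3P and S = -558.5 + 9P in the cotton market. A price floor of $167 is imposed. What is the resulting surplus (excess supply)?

Equilibrium price would be P* = 109.5, so the floor at 167 binds.
At P = 167: D = 254.5, S = 944.5.
Surplus = 944.5 − 254.5 = 690.

Surplus = 690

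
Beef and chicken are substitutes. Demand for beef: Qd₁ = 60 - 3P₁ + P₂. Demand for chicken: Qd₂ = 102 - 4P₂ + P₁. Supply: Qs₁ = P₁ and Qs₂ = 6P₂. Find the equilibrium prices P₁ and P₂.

Market 1: 60 - 3P₁ + P₂ = P₁ → 4P₁ - P₂ = 60.
Market 2: 10P₂ - P₁ = 102.
Eliminating P₂: 10×(1) + 1×(2) gives 39P₁ = 702, so P₁ = 18.
Back-substitute into (2): P₂ = (102 + 1×18) / 10 = 12.

P₁ = 18, P₂ = 12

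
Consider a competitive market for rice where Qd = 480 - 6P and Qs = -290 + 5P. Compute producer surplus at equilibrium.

Equilibrium: 480 - 6P = -290 + 5P gives P* = 70, Q* = 60.
Supply starts at P = 58 (where Qs = 0).
PS = ½(70 − 58)(60) = 360.

Producer surplus = 360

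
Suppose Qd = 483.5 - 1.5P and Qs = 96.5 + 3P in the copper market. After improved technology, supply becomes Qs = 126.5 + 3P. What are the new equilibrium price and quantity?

Original equilibrium: P* = 86, Q* = 354.5.
New equilibrium: 483.5 - 1.5P = 126.5 + 3P, so 357 = 4.5P and P' = 238/3; Q' = 483.5 − 1.5(238/3) = 364.5.

P' = 238/3, Q' = 364.5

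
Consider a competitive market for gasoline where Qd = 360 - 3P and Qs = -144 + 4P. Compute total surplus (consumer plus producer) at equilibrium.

Equilibrium: 360 - 3P = -144 + 4P gives P* = 72, Q* = 144.
Demand choke price: P = 120; supply starts at P = 36.
CS = ½(120 − 72)(144) = 3456; PS = ½(72 − 36)(144) = 2592.

Total surplus = 6048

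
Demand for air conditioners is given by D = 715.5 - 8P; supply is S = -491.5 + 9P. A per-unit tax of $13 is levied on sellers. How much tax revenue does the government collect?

Tax revenue = 40859/34

Pre-tax equilibrium: P* = 71, Q* = 147.5.
Tax on sellers shifts supply to S = -491.5 + 9(P − 13) = -608.5 + 9P.
715.5 - 8P = -608.5 + 9P gives buyer price Pb = 1324/17; sellers receive Ps = 1324/17 − 13 = 1103/17.
New quantity: Q = 715.5 − 8(1324/17) = 3143/34.
Revenue = 13 × 3143/34 = 40859/34.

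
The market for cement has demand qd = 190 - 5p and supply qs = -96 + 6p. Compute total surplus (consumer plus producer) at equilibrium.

Equilibrium: 190 - 5p = -96 + 6p gives p* = 26, q* = 60.
Demand choke price: p = 38; supply starts at p = 16.
CS = ½(38 − 26)(60) = 360; PS = ½(26 − 16)(60) = 300.

Total surplus = 660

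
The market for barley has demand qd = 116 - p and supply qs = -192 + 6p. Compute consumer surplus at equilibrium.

Equilibrium: 116 - p = -192 + 6p gives p* = 44, q* = 72.
Demand choke price (qd = 0): p = 116.
CS = ½(116 − 44)(72) = 2592.

Consumer surplus = 2592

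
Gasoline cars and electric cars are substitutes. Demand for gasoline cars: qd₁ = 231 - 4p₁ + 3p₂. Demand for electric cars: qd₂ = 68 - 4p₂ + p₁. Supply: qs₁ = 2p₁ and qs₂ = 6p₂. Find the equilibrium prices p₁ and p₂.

p₁ = 838/19, p₂ = 213/19

Market 1: 231 - 4p₁ + 3p₂ = 2p₁ → 6p₁ - 3p₂ = 231.
Market 2: 10p₂ - p₁ = 68.
Eliminating p₂: 10×(1) + 3×(2) gives 57p₁ = 2514, so p₁ = 838/19.
Back-substitute into (2): p₂ = (68 + 1×838/19) / 10 = 213/19.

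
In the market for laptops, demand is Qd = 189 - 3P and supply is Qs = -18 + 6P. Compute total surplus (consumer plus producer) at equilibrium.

Equilibrium: 189 - 3P = -18 + 6P gives P* = 23, Q* = 120.
Demand choke price: P = 63; supply starts at P = 3.
CS = ½(63 − 23)(120) = 2400; PS = ½(23 − 3)(120) = 1200.

Total surplus = 3600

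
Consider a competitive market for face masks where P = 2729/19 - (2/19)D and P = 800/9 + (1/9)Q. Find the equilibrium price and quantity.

P* = 117, Q* = 253

Set the two price expressions equal: 2729/19 - (2/19)Q = 800/9 + (1/9)Q.
9361/171 = (37/171)Q, so Q* = 253.
P* = 2729/19 − (2/19)(253) = 117.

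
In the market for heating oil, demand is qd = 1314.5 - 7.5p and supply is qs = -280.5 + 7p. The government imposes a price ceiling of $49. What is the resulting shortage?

Equilibrium price would be p* = 110, so the ceiling at 49 binds.
At p = 49: qd = 1314.5 − 7.5(49) = 947, qs = -280.5 + 7(49) = 62.5.
Shortage = 947 − 62.5 = 884.5.

Shortage = 884.5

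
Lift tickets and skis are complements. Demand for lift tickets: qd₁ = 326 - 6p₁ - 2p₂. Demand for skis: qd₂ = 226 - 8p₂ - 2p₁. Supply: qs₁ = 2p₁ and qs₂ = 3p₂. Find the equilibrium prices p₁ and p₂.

Market 1: 326 - 6p₁ - 2p₂ = 2p₁ → 8p₁ + 2p₂ = 326.
Market 2: 11p₂ + 2p₁ = 226.
Eliminating p₂: 11×(1) − 2×(2) gives 84p₁ = 3134, so p₁ = 1567/42.
Back-substitute into (2): p₂ = (226 − 2×1567/42) / 11 = 289/21.

p₁ = 1567/42, p₂ = 289/21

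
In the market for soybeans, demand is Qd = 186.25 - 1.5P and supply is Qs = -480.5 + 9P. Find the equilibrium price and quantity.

Set Qd = Qs: 186.25 - 1.5P = -480.5 + 9P.
666.75 = 10.5P, so P* = 63.5.
Q* = 186.25 − 1.5(63.5) = 91.

P* = 63.5, Q* = 91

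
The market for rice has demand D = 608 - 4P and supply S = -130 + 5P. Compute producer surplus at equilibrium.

Producer surplus = 7840

Equilibrium: 608 - 4P = -130 + 5P gives P* = 82, Q* = 280.
Supply starts at P = 26 (where S = 0).
PS = ½(82 − 26)(280) = 7840.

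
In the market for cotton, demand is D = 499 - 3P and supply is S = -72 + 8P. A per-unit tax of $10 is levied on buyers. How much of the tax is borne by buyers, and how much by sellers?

Pre-tax equilibrium: P* = 571/11, Q* = 3776/11.
Tax on buyers shifts demand to D = 499 − 3(P + 10) = 469 - 3P.
469 - 3P = -72 + 8P gives seller price Ps = 541/11; buyers pay Pb = 541/11 + 10 = 651/11.
New quantity: Q = 499 − 3(651/11) = 3536/11.
Buyer burden = 651/11 − 571/11 = 80/11; seller burden = 571/11 − 541/11 = 30/11.

Buyers bear 80/11, sellers bear 30/11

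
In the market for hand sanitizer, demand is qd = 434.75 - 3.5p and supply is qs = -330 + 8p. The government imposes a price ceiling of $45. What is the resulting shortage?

Shortage = 247.25

Equilibrium price would be p* = 66.5, so the ceiling at 45 binds.
At p = 45: qd = 434.75 − 3.5(45) = 277.25, qs = -330 + 8(45) = 30.
Shortage = 277.25 − 30 = 247.25.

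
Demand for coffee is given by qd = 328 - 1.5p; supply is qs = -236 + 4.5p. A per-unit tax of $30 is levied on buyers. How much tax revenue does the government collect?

Pre-tax equilibrium: p* = 94, q* = 187.
Tax on buyers shifts demand to qd = 328 − 1.5(p + 30) = 283 - 1.5p.
283 - 1.5p = -236 + 4.5p gives seller price ps = 86.5; buyers pay pb = 86.5 + 30 = 116.5.
New quantity: q = 328 − 1.5(116.5) = 153.25.
Revenue = 30 × 153.25 = 4597.5.

Tax revenue = 4597.5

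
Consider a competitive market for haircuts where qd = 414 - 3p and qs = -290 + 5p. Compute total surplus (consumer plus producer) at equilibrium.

Total surplus = 6000

Equilibrium: 414 - 3p = -290 + 5p gives p* = 88, q* = 150.
Demand choke price: p = 138; supply starts at p = 58.
CS = ½(138 − 88)(150) = 3750; PS = ½(88 − 58)(150) = 2250.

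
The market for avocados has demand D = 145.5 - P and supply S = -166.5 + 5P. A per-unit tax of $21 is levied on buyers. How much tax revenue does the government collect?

Tax revenue = 1596

Pre-tax equilibrium: P* = 52, Q* = 93.5.
Tax on buyers shifts demand to D = 145.5 − 1(P + 21) = 124.5 - P.
124.5 - P = -166.5 + 5P gives seller price Ps = 48.5; buyers pay Pb = 48.5 + 21 = 69.5.
New quantity: Q = 145.5 − 1(69.5) = 76.
Revenue = 21 × 76 = 1596.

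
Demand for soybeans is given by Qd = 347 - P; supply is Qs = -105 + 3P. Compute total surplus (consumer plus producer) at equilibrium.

Total surplus = 36504

Equilibrium: 347 - P = -105 + 3P gives P* = 113, Q* = 234.
Demand choke price: P = 347; supply starts at P = 35.
CS = ½(347 − 113)(234) = 27378; PS = ½(113 − 35)(234) = 9126.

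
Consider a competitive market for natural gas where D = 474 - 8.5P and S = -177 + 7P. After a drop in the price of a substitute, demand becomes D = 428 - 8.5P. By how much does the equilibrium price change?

Original equilibrium: P* = 42, Q* = 117.
New equilibrium: 428 - 8.5P = -177 + 7P, so 605 = 15.5P and P' = 1210/31; Q' = 428 − 8.5(1210/31) = 2983/31.
Change in price: 1210/31 − 42 = -92/31.

ΔP = -92/31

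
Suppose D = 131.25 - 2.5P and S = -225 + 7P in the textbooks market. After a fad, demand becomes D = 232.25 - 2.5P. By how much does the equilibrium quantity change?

ΔQ = 1414/19

Original equilibrium: P* = 37.5, Q* = 37.5.
New equilibrium: 232.25 - 2.5P = -225 + 7P, so 457.25 = 9.5P and P' = 1829/38; Q' = 232.25 − 2.5(1829/38) = 4253/38.
Change in quantity: 4253/38 − 37.5 = 1414/19.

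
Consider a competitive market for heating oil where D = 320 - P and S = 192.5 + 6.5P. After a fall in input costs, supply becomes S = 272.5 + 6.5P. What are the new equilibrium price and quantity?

Original equilibrium: P* = 17, Q* = 303.
New equilibrium: 320 - P = 272.5 + 6.5P, so 47.5 = 7.5P and P' = 19/3; Q' = 320 − 1(19/3) = 941/3.

P' = 19/3, Q' = 941/3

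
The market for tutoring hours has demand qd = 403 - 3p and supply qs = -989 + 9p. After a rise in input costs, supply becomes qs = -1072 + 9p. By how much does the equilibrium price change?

Original equilibrium: p* = 116, q* = 55.
New equilibrium: 403 - 3p = -1072 + 9p, so 1475 = 12p and p' = 1475/12; q' = 403 − 3(1475/12) = 34.25.
Change in price: 1475/12 − 116 = 83/12.

Δp = 83/12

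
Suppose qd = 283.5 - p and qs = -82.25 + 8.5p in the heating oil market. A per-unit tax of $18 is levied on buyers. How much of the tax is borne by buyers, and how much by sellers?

Pre-tax equilibrium: p* = 38.5, q* = 245.
Tax on buyers shifts demand to qd = 283.5 − 1(p + 18) = 265.5 - p.
265.5 - p = -82.25 + 8.5p gives seller price ps = 1391/38; buyers pay pb = 1391/38 + 18 = 2075/38.
New quantity: q = 283.5 − 1(2075/38) = 4349/19.
Buyer burden = 2075/38 − 38.5 = 306/19; seller burden = 38.5 − 1391/38 = 36/19.

Buyers bear 306/19, sellers bear 36/19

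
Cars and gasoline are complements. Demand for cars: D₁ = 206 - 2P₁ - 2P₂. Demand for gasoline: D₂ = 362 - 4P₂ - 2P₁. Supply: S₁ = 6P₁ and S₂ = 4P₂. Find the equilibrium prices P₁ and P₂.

P₁ = 15.4, P₂ = 41.4

Market 1: 206 - 2P₁ - 2P₂ = 6P₁ → 8P₁ + 2P₂ = 206.
Market 2: 8P₂ + 2P₁ = 362.
Eliminating P₂: 8×(1) − 2×(2) gives 60P₁ = 924, so P₁ = 15.4.
Back-substitute into (2): P₂ = (362 − 2×15.4) / 8 = 41.4.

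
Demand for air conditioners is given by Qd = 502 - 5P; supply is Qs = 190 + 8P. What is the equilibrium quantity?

Q* = 382

Set Qd = Qs: 502 - 5P = 190 + 8P.
312 = 13P, so P* = 24.
Q* = 502 − 5(24) = 382.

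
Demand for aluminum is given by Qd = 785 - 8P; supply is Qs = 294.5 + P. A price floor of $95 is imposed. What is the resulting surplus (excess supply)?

Equilibrium price would be P* = 54.5, so the floor at 95 binds.
At P = 95: Qd = 25, Qs = 389.5.
Surplus = 389.5 − 25 = 364.5.

Surplus = 364.5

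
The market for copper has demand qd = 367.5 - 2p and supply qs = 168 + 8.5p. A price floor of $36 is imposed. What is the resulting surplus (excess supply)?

Surplus = 178.5

Equilibrium price would be p* = 19, so the floor at 36 binds.
At p = 36: qd = 295.5, qs = 474.
Surplus = 474 − 295.5 = 178.5.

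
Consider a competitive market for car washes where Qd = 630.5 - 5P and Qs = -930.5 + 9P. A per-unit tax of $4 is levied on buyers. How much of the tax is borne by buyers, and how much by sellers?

Buyers bear 18/7, sellers bear 10/7

Pre-tax equilibrium: P* = 111.5, Q* = 73.
Tax on buyers shifts demand to Qd = 630.5 − 5(P + 4) = 610.5 - 5P.
610.5 - 5P = -930.5 + 9P gives seller price Ps = 1541/14; buyers pay Pb = 1541/14 + 4 = 1597/14.
New quantity: Q = 630.5 − 5(1597/14) = 421/7.
Buyer burden = 1597/14 − 111.5 = 18/7; seller burden = 111.5 − 1541/14 = 10/7.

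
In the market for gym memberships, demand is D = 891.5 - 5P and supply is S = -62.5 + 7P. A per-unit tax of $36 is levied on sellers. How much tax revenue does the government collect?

Tax revenue = 14004

Pre-tax equilibrium: P* = 79.5, Q* = 494.
Tax on sellers shifts supply to S = -62.5 + 7(P − 36) = -314.5 + 7P.
891.5 - 5P = -314.5 + 7P gives buyer price Pb = 100.5; sellers receive Ps = 100.5 − 36 = 64.5.
New quantity: Q = 891.5 − 5(100.5) = 389.
Revenue = 36 × 389 = 14004.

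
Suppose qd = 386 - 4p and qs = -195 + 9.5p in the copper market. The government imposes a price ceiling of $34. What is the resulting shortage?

Equilibrium price would be p* = 1162/27, so the ceiling at 34 binds.
At p = 34: qd = 386 − 4(34) = 250, qs = -195 + 9.5(34) = 128.
Shortage = 250 − 128 = 122.

Shortage = 122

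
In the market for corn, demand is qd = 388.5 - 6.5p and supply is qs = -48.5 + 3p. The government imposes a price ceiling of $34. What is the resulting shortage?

Equilibrium price would be p* = 46, so the ceiling at 34 binds.
At p = 34: qd = 388.5 − 6.5(34) = 167.5, qs = -48.5 + 3(34) = 53.5.
Shortage = 167.5 − 53.5 = 114.

Shortage = 114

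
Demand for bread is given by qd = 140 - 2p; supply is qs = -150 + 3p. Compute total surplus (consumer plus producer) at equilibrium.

Equilibrium: 140 - 2p = -150 + 3p gives p* = 58, q* = 24.
Demand choke price: p = 70; supply starts at p = 50.
CS = ½(70 − 58)(24) = 144; PS = ½(58 − 50)(24) = 96.

Total surplus = 240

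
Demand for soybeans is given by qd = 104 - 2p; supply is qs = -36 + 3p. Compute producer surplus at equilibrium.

Producer surplus = 384

Equilibrium: 104 - 2p = -36 + 3p gives p* = 28, q* = 48.
Supply starts at p = 12 (where qs = 0).
PS = ½(28 − 12)(48) = 384.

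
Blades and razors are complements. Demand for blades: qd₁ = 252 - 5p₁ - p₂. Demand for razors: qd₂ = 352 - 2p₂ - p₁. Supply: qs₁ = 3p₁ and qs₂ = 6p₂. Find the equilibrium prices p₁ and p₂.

Market 1: 252 - 5p₁ - p₂ = 3p₁ → 8p₁ + p₂ = 252.
Market 2: 8p₂ + p₁ = 352.
Eliminating p₂: 8×(1) − 1×(2) gives 63p₁ = 1664, so p₁ = 1664/63.
Back-substitute into (2): p₂ = (352 − 1×1664/63) / 8 = 2564/63.

p₁ = 1664/63, p₂ = 2564/63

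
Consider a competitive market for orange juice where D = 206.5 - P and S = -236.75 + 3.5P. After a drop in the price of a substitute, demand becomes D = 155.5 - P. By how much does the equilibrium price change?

ΔP = -34/3

Original equilibrium: P* = 98.5, Q* = 108.
New equilibrium: 155.5 - P = -236.75 + 3.5P, so 392.25 = 4.5P and P' = 523/6; Q' = 155.5 − 1(523/6) = 205/3.
Change in price: 523/6 − 98.5 = -34/3.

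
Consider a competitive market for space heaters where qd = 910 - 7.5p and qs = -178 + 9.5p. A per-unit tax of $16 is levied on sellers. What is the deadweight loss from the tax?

Pre-tax equilibrium: p* = 64, q* = 430.
Tax on sellers shifts supply to qs = -178 + 9.5(p − 16) = -330 + 9.5p.
910 - 7.5p = -330 + 9.5p gives buyer price pb = 1240/17; sellers receive ps = 1240/17 − 16 = 968/17.
New quantity: q = 910 − 7.5(1240/17) = 6170/17.
DWL = ½ × 16 × (430 − 6170/17) = 9120/17.

Deadweight loss = 9120/17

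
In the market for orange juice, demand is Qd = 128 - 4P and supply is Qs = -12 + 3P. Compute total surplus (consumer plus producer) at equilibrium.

Equilibrium: 128 - 4P = -12 + 3P gives P* = 20, Q* = 48.
Demand choke price: P = 32; supply starts at P = 4.
CS = ½(32 − 20)(48) = 288; PS = ½(20 − 4)(48) = 384.

Total surplus = 672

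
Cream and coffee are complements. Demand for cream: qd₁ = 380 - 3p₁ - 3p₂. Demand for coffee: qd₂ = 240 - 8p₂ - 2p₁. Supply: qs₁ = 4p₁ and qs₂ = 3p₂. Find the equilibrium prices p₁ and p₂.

Market 1: 380 - 3p₁ - 3p₂ = 4p₁ → 7p₁ + 3p₂ = 380.
Market 2: 11p₂ + 2p₁ = 240.
Eliminating p₂: 11×(1) − 3×(2) gives 71p₁ = 3460, so p₁ = 3460/71.
Back-substitute into (2): p₂ = (240 − 2×3460/71) / 11 = 920/71.

p₁ = 3460/71, p₂ = 920/71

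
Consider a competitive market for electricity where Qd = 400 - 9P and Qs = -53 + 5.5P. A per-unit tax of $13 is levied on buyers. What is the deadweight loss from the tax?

Deadweight loss = 16731/58

Pre-tax equilibrium: P* = 906/29, Q* = 3446/29.
Tax on buyers shifts demand to Qd = 400 − 9(P + 13) = 283 - 9P.
283 - 9P = -53 + 5.5P gives seller price Ps = 672/29; buyers pay Pb = 672/29 + 13 = 1049/29.
New quantity: Q = 400 − 9(1049/29) = 2159/29.
DWL = ½ × 13 × (3446/29 − 2159/29) = 16731/58.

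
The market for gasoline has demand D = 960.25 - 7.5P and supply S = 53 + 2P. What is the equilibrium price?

Set D = S: 960.25 - 7.5P = 53 + 2P.
907.25 = 9.5P, so P* = 95.5.
Q* = 960.25 − 7.5(95.5) = 244.

P* = 95.5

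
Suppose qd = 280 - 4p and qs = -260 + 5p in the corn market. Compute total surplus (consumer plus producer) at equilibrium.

Equilibrium: 280 - 4p = -260 + 5p gives p* = 60, q* = 40.
Demand choke price: p = 70; supply starts at p = 52.
CS = ½(70 − 60)(40) = 200; PS = ½(60 − 52)(40) = 160.

Total surplus = 360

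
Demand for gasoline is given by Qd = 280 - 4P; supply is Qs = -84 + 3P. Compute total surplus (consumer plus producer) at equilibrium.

Equilibrium: 280 - 4P = -84 + 3P gives P* = 52, Q* = 72.
Demand choke price: P = 70; supply starts at P = 28.
CS = ½(70 − 52)(72) = 648; PS = ½(52 − 28)(72) = 864.

Total surplus = 1512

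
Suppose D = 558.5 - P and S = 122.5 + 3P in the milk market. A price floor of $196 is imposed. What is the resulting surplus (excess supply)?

Equilibrium price would be P* = 109, so the floor at 196 binds.
At P = 196: D = 362.5, S = 710.5.
Surplus = 710.5 − 362.5 = 348.

Surplus = 348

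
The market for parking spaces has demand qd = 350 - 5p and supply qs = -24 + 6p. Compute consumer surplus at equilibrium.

Consumer surplus = 3240

Equilibrium: 350 - 5p = -24 + 6p gives p* = 34, q* = 180.
Demand choke price (qd = 0): p = 70.
CS = ½(70 − 34)(180) = 3240.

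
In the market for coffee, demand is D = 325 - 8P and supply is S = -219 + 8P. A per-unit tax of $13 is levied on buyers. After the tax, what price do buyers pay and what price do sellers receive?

Pre-tax equilibrium: P* = 34, Q* = 53.
Tax on buyers shifts demand to D = 325 − 8(P + 13) = 221 - 8P.
221 - 8P = -219 + 8P gives seller price Ps = 27.5; buyers pay Pb = 27.5 + 13 = 40.5.
New quantity: Q = 325 − 8(40.5) = 1.

Buyers pay $40.5, sellers receive $27.5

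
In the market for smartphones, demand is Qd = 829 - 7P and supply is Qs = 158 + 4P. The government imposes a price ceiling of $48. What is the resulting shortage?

Shortage = 143

Equilibrium price would be P* = 61, so the ceiling at 48 binds.
At P = 48: Qd = 829 − 7(48) = 493, Qs = 158 + 4(48) = 350.
Shortage = 493 − 350 = 143.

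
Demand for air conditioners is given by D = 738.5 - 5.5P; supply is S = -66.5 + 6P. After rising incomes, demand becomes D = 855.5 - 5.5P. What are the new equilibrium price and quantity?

Original equilibrium: P* = 70, Q* = 353.5.
New equilibrium: 855.5 - 5.5P = -66.5 + 6P, so 922 = 11.5P and P' = 1844/23; Q' = 855.5 − 5.5(1844/23) = 19069/46.

P' = 1844/23, Q' = 19069/46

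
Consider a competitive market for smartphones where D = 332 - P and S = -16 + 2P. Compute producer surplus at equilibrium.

Producer surplus = 11664

Equilibrium: 332 - P = -16 + 2P gives P* = 116, Q* = 216.
Supply starts at P = 8 (where S = 0).
PS = ½(116 − 8)(216) = 11664.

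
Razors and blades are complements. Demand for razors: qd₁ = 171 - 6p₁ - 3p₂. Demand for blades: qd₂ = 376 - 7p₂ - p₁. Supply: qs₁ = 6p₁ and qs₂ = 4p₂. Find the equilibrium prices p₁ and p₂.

Market 1: 171 - 6p₁ - 3p₂ = 6p₁ → 12p₁ + 3p₂ = 171.
Market 2: 11p₂ + p₁ = 376.
Eliminating p₂: 11×(1) − 3×(2) gives 129p₁ = 753, so p₁ = 251/43.
Back-substitute into (2): p₂ = (376 − 1×251/43) / 11 = 1447/43.

p₁ = 251/43, p₂ = 1447/43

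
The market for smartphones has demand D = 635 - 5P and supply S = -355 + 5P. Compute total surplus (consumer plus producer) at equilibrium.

Total surplus = 3920

Equilibrium: 635 - 5P = -355 + 5P gives P* = 99, Q* = 140.
Demand choke price: P = 127; supply starts at P = 71.
CS = ½(127 − 99)(140) = 1960; PS = ½(99 − 71)(140) = 1960.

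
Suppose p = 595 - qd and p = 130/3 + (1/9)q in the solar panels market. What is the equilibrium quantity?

q* = 496.5

Set the two price expressions equal: 595 - q = 130/3 + (1/9)q.
1655/3 = (10/9)q, so q* = 496.5.
p* = 595 − (1)(496.5) = 98.5.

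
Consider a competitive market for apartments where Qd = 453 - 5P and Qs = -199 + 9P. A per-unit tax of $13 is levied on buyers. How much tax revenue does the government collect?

Pre-tax equilibrium: P* = 326/7, Q* = 1541/7.
Tax on buyers shifts demand to Qd = 453 − 5(P + 13) = 388 - 5P.
388 - 5P = -199 + 9P gives seller price Ps = 587/14; buyers pay Pb = 587/14 + 13 = 769/14.
New quantity: Q = 453 − 5(769/14) = 2497/14.
Revenue = 13 × 2497/14 = 32461/14.

Tax revenue = 32461/14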